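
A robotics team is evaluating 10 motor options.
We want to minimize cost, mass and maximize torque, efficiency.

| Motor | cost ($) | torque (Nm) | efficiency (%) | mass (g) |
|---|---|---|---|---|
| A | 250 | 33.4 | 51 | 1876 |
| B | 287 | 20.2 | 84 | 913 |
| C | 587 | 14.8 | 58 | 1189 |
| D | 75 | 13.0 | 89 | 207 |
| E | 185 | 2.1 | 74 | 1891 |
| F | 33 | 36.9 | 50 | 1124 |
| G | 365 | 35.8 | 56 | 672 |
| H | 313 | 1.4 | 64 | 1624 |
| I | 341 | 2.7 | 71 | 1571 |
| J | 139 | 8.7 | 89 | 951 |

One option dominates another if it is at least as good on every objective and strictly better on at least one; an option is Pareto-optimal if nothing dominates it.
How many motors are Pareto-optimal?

A: not dominated.
B: not dominated.
C: dominated by B (cost 287≤587, torque 20.2≥14.8, efficiency 84≥58, mass 913≤1189).
D: not dominated (best mass).
E: dominated by D (cost 75≤185, torque 13.0≥2.1, efficiency 89≥74, mass 207≤1891).
F: not dominated (best cost).
G: not dominated.
H: dominated by B (cost 287≤313, torque 20.2≥1.4, efficiency 84≥64, mass 913≤1624).
I: dominated by B (cost 287≤341, torque 20.2≥2.7, efficiency 84≥71, mass 913≤1571).
J: dominated by D (cost 75≤139, torque 13.0≥8.7, efficiency 89≥89, mass 207≤951).
Pareto-optimal: A, B, D, F, G → 5.

5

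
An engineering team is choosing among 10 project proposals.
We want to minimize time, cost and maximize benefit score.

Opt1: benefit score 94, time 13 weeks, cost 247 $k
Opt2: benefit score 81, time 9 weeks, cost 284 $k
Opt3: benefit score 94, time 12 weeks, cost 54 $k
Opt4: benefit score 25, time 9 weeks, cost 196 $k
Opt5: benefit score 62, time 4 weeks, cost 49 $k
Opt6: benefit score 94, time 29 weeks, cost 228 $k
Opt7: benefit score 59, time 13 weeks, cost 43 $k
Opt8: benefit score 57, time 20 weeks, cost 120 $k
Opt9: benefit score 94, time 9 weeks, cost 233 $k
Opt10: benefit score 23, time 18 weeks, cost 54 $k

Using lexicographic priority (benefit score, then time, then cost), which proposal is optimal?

First maximize benefit score: best is 94, kept {Opt1, Opt3, Opt6, Opt9}.
Then minimize time: best is 9, kept {Opt9}.

Opt9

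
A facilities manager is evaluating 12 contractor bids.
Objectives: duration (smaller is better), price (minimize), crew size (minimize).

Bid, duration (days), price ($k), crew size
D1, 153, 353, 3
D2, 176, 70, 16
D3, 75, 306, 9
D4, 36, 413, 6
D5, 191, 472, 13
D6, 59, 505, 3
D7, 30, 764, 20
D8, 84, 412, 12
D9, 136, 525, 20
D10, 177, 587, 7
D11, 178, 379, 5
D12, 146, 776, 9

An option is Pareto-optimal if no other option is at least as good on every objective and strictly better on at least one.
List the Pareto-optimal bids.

D1: not dominated.
D2: not dominated (best price).
D3: not dominated.
D4: not dominated.
D5: dominated by D1 (duration 153≤191, price 353≤472, crew size 3≤13).
D6: not dominated.
D7: not dominated (best duration).
D8: dominated by D3 (duration 75≤84, price 306≤412, crew size 9≤12).
D9: dominated by D3 (duration 75≤136, price 306≤525, crew size 9≤20).
D10: dominated by D1 (duration 153≤177, price 353≤587, crew size 3≤7).
D11: dominated by D1 (duration 153≤178, price 353≤379, crew size 3≤5).
D12: dominated by D3 (duration 75≤146, price 306≤776, crew size 9≤9).

D1, D2, D3, D4, D6, D7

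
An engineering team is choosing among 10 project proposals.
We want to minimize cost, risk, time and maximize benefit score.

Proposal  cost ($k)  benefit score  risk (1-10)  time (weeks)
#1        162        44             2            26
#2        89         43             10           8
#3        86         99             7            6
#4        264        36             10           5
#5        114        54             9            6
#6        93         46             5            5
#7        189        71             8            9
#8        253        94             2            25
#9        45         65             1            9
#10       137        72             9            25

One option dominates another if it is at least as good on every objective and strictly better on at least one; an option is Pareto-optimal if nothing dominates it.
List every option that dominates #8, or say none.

none

#1: worse on benefit score (44 vs 94).
#2: worse on benefit score (43 vs 94).
#3: worse on risk (7 vs 2).
#4: worse on cost (264 vs 253).
#5: worse on benefit score (54 vs 94).
#6: worse on benefit score (46 vs 94).
#7: worse on benefit score (71 vs 94).
#9: worse on benefit score (65 vs 94).
#10: worse on benefit score (72 vs 94).
No option dominates #8.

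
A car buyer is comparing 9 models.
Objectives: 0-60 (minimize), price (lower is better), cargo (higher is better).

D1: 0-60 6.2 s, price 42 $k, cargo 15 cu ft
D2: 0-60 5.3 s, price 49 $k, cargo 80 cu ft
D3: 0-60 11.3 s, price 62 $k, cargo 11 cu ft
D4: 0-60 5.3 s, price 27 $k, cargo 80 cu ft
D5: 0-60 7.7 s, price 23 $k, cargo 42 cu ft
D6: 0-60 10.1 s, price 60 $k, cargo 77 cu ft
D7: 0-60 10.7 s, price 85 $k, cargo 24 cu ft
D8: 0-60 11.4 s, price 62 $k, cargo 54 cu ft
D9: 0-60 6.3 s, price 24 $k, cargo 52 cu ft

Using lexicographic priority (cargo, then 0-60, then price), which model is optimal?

D4

First maximize cargo: best is 80, kept {D2, D4}.
Then minimize 0-60: best is 5.3, kept {D2, D4}.
Then minimize price: best is 27, kept {D4}.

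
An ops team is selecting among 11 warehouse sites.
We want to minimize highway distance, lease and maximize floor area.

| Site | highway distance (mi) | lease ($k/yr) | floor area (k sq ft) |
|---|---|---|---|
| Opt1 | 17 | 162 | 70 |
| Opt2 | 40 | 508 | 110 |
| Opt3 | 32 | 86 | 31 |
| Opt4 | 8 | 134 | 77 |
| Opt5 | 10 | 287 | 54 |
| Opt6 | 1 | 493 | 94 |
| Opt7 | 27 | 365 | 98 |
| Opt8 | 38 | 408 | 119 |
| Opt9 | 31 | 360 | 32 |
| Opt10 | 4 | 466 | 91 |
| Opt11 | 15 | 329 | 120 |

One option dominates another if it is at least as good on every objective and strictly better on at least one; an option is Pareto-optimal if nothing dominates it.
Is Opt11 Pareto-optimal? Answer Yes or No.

Opt1: worse on highway distance (17 vs 15).
Opt2: worse on highway distance (40 vs 15).
Opt3: worse on highway distance (32 vs 15).
Opt4: worse on floor area (77 vs 120).
Opt5: worse on floor area (54 vs 120).
Opt6: worse on lease (493 vs 329).
Opt7: worse on highway distance (27 vs 15).
Opt8: worse on highway distance (38 vs 15).
Opt9: worse on highway distance (31 vs 15).
Opt10: worse on lease (466 vs 329).
No option is at least as good as Opt11 on every objective and strictly better on one.

Yes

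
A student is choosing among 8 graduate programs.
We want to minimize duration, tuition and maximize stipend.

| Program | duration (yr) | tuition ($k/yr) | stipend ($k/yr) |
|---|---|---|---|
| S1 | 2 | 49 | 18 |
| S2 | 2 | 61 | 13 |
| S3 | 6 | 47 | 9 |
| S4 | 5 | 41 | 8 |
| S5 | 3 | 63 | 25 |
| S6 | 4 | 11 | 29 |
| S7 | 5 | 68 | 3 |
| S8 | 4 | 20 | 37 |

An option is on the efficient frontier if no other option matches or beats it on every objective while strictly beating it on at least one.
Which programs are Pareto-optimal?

S1, S5, S6, S8

S1: not dominated.
S2: dominated by S1 (duration 2≤2, tuition 49≤61, stipend 18≥13).
S3: dominated by S6 (duration 4≤6, tuition 11≤47, stipend 29≥9).
S4: dominated by S6 (duration 4≤5, tuition 11≤41, stipend 29≥8).
S5: not dominated.
S6: not dominated (best tuition).
S7: dominated by S1 (duration 2≤5, tuition 49≤68, stipend 18≥3).
S8: not dominated (best stipend).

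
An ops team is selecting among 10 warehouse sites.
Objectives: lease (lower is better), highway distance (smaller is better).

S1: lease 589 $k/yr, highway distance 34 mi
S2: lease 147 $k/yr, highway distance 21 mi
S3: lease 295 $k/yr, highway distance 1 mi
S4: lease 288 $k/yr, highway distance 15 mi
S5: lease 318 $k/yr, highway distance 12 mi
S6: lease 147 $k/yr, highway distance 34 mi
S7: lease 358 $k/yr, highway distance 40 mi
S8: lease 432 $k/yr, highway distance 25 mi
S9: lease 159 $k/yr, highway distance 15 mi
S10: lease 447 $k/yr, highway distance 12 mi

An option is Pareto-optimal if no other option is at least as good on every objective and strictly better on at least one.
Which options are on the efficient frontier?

S2, S3, S9

S1: dominated by S2 (lease 147≤589, highway distance 21≤34).
S2: not dominated.
S3: not dominated (best highway distance).
S4: dominated by S9 (lease 159≤288, highway distance 15≤15).
S5: dominated by S3 (lease 295≤318, highway distance 1≤12).
S6: dominated by S2 (lease 147≤147, highway distance 21≤34).
S7: dominated by S2 (lease 147≤358, highway distance 21≤40).
S8: dominated by S2 (lease 147≤432, highway distance 21≤25).
S9: not dominated.
S10: dominated by S3 (lease 295≤447, highway distance 1≤12).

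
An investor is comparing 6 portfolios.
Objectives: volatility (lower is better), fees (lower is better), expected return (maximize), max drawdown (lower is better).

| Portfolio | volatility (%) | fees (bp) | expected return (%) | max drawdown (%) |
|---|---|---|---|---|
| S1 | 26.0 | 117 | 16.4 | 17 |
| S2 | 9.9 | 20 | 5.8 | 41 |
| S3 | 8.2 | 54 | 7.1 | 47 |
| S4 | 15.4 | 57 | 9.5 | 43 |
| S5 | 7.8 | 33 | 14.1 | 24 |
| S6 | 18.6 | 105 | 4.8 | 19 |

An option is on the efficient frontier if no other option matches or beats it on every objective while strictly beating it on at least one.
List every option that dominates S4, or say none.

S5: volatility 7.8≤15.4, fees 33≤57, expected return 14.1≥9.5, max drawdown 24≤43 — dominates S4.
Others (S1, S2, S3, S6) are each worse than S4 on at least one objective.

S5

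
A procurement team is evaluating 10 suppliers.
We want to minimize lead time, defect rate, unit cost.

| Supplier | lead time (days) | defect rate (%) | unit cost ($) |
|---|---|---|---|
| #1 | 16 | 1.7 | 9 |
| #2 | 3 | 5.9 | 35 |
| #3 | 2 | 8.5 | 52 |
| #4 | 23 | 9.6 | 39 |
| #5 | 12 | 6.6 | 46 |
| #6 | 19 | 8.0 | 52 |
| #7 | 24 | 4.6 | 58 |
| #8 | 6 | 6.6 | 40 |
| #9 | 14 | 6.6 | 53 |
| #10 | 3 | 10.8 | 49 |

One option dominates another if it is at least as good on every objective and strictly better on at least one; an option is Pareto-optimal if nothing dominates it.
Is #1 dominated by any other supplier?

No

#2: worse on defect rate (5.9 vs 1.7).
#3: worse on defect rate (8.5 vs 1.7).
#4: worse on lead time (23 vs 16).
#5: worse on defect rate (6.6 vs 1.7).
#6: worse on lead time (19 vs 16).
#7: worse on lead time (24 vs 16).
#8: worse on defect rate (6.6 vs 1.7).
#9: worse on defect rate (6.6 vs 1.7).
#10: worse on defect rate (10.8 vs 1.7).
No option is at least as good as #1 on every objective and strictly better on one.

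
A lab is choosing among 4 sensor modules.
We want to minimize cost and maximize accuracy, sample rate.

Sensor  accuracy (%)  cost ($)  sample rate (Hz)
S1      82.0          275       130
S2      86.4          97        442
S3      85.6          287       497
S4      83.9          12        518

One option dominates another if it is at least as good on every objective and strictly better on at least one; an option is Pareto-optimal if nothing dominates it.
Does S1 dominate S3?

No

S1 vs S3: S1 is worse on accuracy (82.0 vs 85.6), so it does not dominate S3.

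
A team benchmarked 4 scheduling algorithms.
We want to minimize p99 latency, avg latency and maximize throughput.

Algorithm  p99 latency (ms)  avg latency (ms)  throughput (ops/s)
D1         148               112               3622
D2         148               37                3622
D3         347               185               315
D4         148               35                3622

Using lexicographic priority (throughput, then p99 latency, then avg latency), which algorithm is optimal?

D4

First maximize throughput: best is 3622, kept {D1, D2, D4}.
Then minimize p99 latency: best is 148, kept {D1, D2, D4}.
Then minimize avg latency: best is 35, kept {D4}.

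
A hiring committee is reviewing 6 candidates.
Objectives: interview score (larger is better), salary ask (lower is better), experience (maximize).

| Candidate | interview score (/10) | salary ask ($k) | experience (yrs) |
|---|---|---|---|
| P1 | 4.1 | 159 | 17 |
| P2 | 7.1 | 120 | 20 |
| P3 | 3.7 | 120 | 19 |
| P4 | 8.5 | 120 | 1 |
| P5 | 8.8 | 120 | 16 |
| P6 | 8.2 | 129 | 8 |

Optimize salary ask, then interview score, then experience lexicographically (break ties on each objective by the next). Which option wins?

P5

First minimize salary ask: best is 120, kept {P2, P3, P4, P5}.
Then maximize interview score: best is 8.8, kept {P5}.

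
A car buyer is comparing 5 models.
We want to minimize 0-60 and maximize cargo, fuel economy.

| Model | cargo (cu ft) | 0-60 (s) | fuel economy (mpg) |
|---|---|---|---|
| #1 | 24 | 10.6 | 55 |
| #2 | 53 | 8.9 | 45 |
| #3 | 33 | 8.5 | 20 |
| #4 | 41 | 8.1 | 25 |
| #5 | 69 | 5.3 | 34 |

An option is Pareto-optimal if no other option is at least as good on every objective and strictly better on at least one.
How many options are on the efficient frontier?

3

#1: not dominated (best fuel economy).
#2: not dominated.
#3: dominated by #4 (cargo 41≥33, 0-60 8.1≤8.5, fuel economy 25≥20).
#4: dominated by #5 (cargo 69≥41, 0-60 5.3≤8.1, fuel economy 34≥25).
#5: not dominated (best cargo).
Pareto-optimal: #1, #2, #5 → 3.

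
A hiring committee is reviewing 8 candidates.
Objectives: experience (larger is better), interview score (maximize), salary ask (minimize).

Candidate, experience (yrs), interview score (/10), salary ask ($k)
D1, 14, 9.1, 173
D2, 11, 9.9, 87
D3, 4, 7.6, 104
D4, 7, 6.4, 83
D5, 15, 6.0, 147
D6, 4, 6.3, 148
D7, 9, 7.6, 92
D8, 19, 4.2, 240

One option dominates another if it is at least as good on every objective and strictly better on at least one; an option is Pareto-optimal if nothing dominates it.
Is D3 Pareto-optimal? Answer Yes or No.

No

D2 vs D3: experience 11≥4, interview score 9.9≥7.6, salary ask 87≤104 — D2 is at least as good on every objective and strictly better on at least one, so D2 dominates D3.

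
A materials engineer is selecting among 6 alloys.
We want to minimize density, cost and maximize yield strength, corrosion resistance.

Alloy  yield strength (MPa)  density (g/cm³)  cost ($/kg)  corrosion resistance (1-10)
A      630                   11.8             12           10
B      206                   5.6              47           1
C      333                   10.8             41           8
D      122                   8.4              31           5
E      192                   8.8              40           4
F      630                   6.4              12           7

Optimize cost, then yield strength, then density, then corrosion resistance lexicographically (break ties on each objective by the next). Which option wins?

First minimize cost: best is 12, kept {A, F}.
Then maximize yield strength: best is 630, kept {A, F}.
Then minimize density: best is 6.4, kept {F}.

F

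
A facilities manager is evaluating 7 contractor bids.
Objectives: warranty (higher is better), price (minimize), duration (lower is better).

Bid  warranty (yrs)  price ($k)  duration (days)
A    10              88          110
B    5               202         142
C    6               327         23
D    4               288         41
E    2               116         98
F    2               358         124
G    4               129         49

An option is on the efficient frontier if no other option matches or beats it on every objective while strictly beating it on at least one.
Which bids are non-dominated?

A: not dominated (best warranty).
B: dominated by A (warranty 10≥5, price 88≤202, duration 110≤142).
C: not dominated (best duration).
D: not dominated.
E: not dominated.
F: dominated by A (warranty 10≥2, price 88≤358, duration 110≤124).
G: not dominated.

A, C, D, E, G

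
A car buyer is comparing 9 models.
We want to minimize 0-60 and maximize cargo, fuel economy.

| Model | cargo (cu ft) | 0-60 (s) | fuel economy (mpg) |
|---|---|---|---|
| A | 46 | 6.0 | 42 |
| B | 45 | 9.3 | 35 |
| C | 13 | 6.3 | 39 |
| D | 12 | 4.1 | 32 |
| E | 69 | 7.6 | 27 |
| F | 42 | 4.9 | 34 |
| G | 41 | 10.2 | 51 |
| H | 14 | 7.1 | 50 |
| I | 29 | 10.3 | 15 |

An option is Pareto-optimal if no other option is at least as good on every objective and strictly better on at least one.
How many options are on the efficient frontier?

A: not dominated.
B: dominated by A (cargo 46≥45, 0-60 6.0≤9.3, fuel economy 42≥35).
C: dominated by A (cargo 46≥13, 0-60 6.0≤6.3, fuel economy 42≥39).
D: not dominated (best 0-60).
E: not dominated (best cargo).
F: not dominated.
G: not dominated (best fuel economy).
H: not dominated.
I: dominated by A (cargo 46≥29, 0-60 6.0≤10.3, fuel economy 42≥15).
Pareto-optimal: A, D, E, F, G, H → 6.

6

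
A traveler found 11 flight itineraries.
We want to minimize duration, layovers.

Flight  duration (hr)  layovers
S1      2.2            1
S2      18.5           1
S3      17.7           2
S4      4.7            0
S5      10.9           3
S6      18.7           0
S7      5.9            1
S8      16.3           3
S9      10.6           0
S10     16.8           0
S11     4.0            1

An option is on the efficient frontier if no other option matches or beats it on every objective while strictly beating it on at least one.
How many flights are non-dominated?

2

S1: not dominated (best duration).
S2: dominated by S1 (duration 2.2≤18.5, layovers 1≤1).
S3: dominated by S1 (duration 2.2≤17.7, layovers 1≤2).
S4: not dominated.
S5: dominated by S1 (duration 2.2≤10.9, layovers 1≤3).
S6: dominated by S4 (duration 4.7≤18.7, layovers 0≤0).
S7: dominated by S1 (duration 2.2≤5.9, layovers 1≤1).
S8: dominated by S1 (duration 2.2≤16.3, layovers 1≤3).
S9: dominated by S4 (duration 4.7≤10.6, layovers 0≤0).
S10: dominated by S4 (duration 4.7≤16.8, layovers 0≤0).
S11: dominated by S1 (duration 2.2≤4.0, layovers 1≤1).
Pareto-optimal: S1, S4 → 2.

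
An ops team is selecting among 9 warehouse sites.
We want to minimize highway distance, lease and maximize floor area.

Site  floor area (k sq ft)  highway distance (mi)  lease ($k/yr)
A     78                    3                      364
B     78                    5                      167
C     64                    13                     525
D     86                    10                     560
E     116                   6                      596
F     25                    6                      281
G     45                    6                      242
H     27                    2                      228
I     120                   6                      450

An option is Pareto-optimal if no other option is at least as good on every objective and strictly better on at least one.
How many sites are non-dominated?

4

A: not dominated.
B: not dominated (best lease).
C: dominated by A (floor area 78≥64, highway distance 3≤13, lease 364≤525).
D: dominated by I (floor area 120≥86, highway distance 6≤10, lease 450≤560).
E: dominated by I (floor area 120≥116, highway distance 6≤6, lease 450≤596).
F: dominated by B (floor area 78≥25, highway distance 5≤6, lease 167≤281).
G: dominated by B (floor area 78≥45, highway distance 5≤6, lease 167≤242).
H: not dominated (best highway distance).
I: not dominated (best floor area).
Pareto-optimal: A, B, H, I → 4.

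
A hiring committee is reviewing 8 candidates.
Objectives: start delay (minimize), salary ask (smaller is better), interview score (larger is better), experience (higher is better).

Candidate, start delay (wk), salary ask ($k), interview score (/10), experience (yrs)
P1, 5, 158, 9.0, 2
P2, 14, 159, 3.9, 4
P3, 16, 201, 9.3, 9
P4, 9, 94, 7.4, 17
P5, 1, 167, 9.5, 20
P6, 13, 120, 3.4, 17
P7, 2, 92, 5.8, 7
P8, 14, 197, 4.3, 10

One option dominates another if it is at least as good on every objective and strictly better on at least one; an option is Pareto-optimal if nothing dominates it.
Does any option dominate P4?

No

P1: worse on salary ask (158 vs 94).
P2: worse on start delay (14 vs 9).
P3: worse on start delay (16 vs 9).
P5: worse on salary ask (167 vs 94).
P6: worse on start delay (13 vs 9).
P7: worse on interview score (5.8 vs 7.4).
P8: worse on start delay (14 vs 9).
No option is at least as good as P4 on every objective and strictly better on one.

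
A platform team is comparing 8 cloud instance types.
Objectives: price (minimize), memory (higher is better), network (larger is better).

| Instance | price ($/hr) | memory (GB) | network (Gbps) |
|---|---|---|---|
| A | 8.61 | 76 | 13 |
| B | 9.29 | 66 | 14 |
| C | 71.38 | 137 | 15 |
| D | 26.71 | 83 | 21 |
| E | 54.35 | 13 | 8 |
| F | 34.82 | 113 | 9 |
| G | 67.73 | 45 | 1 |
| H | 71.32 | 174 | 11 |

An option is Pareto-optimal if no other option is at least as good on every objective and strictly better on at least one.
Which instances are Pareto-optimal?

A, B, C, D, F, H

A: not dominated (best price).
B: not dominated.
C: not dominated.
D: not dominated (best network).
E: dominated by A (price 8.61≤54.35, memory 76≥13, network 13≥8).
F: not dominated.
G: dominated by A (price 8.61≤67.73, memory 76≥45, network 13≥1).
H: not dominated (best memory).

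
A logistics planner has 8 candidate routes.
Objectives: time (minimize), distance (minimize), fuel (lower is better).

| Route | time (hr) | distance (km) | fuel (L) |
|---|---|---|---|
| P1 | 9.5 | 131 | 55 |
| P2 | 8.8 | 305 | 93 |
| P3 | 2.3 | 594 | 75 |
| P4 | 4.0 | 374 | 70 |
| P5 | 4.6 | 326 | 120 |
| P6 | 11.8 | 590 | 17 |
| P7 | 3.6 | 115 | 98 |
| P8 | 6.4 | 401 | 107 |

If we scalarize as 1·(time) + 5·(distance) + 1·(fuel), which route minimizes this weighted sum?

P1: 1·9.5 + 5·131 + 1·55 = 719.5
P2: 1·8.8 + 5·305 + 1·93 = 1626.8
P3: 1·2.3 + 5·594 + 1·75 = 3047.3
P4: 1·4.0 + 5·374 + 1·70 = 1944.0
P5: 1·4.6 + 5·326 + 1·120 = 1754.6
P6: 1·11.8 + 5·590 + 1·17 = 2978.8
P7: 1·3.6 + 5·115 + 1·98 = 676.6
P8: 1·6.4 + 5·401 + 1·107 = 2118.4
Lowest: P7 at 676.6.

P7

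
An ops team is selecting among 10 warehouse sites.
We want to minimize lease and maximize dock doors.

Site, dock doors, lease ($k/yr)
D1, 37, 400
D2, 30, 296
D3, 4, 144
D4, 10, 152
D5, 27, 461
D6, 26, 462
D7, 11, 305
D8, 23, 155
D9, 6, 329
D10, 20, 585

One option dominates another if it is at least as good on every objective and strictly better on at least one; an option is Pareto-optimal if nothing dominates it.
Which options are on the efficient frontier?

D1, D2, D3, D4, D8

D1: not dominated (best dock doors).
D2: not dominated.
D3: not dominated (best lease).
D4: not dominated.
D5: dominated by D1 (dock doors 37≥27, lease 400≤461).
D6: dominated by D1 (dock doors 37≥26, lease 400≤462).
D7: dominated by D2 (dock doors 30≥11, lease 296≤305).
D8: not dominated.
D9: dominated by D2 (dock doors 30≥6, lease 296≤329).
D10: dominated by D1 (dock doors 37≥20, lease 400≤585).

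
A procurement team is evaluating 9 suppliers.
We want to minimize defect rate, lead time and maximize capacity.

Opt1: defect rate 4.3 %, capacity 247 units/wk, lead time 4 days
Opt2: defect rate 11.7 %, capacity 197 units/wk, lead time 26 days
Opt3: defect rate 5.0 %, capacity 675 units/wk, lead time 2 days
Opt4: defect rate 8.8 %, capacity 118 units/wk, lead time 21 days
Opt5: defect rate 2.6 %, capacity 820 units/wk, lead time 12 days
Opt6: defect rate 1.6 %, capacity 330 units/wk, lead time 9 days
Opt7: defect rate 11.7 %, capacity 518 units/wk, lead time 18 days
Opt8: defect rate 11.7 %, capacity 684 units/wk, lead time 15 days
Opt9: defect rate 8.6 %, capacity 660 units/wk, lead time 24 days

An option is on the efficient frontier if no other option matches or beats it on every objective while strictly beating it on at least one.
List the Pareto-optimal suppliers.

Opt1: not dominated.
Opt2: dominated by Opt1 (defect rate 4.3≤11.7, capacity 247≥197, lead time 4≤26).
Opt3: not dominated (best lead time).
Opt4: dominated by Opt1 (defect rate 4.3≤8.8, capacity 247≥118, lead time 4≤21).
Opt5: not dominated (best capacity).
Opt6: not dominated (best defect rate).
Opt7: dominated by Opt3 (defect rate 5.0≤11.7, capacity 675≥518, lead time 2≤18).
Opt8: dominated by Opt5 (defect rate 2.6≤11.7, capacity 820≥684, lead time 12≤15).
Opt9: dominated by Opt3 (defect rate 5.0≤8.6, capacity 675≥660, lead time 2≤24).

Opt1, Opt3, Opt5, Opt6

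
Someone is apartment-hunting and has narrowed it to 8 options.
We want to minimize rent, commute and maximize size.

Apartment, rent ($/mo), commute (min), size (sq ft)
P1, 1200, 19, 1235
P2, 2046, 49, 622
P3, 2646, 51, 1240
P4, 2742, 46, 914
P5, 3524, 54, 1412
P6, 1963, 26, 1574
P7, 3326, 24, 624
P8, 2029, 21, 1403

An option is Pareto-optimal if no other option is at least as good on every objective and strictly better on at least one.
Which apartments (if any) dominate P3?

P6, P8

P6: rent 1963≤2646, commute 26≤51, size 1574≥1240 — dominates P3.
P8: rent 2029≤2646, commute 21≤51, size 1403≥1240 — dominates P3.
Others (P1, P2, P4, P5, P7) are each worse than P3 on at least one objective.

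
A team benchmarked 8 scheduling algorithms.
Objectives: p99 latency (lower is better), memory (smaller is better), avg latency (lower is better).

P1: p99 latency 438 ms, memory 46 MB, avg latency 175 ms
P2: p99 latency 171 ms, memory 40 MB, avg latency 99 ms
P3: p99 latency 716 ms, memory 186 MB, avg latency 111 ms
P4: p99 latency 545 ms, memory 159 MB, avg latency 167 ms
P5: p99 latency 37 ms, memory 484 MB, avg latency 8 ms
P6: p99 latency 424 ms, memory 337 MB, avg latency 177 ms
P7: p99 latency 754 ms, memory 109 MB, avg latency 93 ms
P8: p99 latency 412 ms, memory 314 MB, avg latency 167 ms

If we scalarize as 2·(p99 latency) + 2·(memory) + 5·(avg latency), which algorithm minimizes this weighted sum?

P1: 2·438 + 2·46 + 5·175 = 1843
P2: 2·171 + 2·40 + 5·99 = 917
P3: 2·716 + 2·186 + 5·111 = 2359
P4: 2·545 + 2·159 + 5·167 = 2243
P5: 2·37 + 2·484 + 5·8 = 1082
P6: 2·424 + 2·337 + 5·177 = 2407
P7: 2·754 + 2·109 + 5·93 = 2191
P8: 2·412 + 2·314 + 5·167 = 2287
Lowest: P2 at 917.

P2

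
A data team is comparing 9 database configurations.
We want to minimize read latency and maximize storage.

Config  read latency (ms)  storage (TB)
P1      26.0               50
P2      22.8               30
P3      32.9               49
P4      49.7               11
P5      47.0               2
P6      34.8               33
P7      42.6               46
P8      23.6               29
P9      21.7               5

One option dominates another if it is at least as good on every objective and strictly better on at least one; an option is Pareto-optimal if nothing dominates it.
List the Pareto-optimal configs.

P1, P2, P9

P1: not dominated (best storage).
P2: not dominated.
P3: dominated by P1 (read latency 26.0≤32.9, storage 50≥49).
P4: dominated by P1 (read latency 26.0≤49.7, storage 50≥11).
P5: dominated by P1 (read latency 26.0≤47.0, storage 50≥2).
P6: dominated by P1 (read latency 26.0≤34.8, storage 50≥33).
P7: dominated by P1 (read latency 26.0≤42.6, storage 50≥46).
P8: dominated by P2 (read latency 22.8≤23.6, storage 30≥29).
P9: not dominated (best read latency).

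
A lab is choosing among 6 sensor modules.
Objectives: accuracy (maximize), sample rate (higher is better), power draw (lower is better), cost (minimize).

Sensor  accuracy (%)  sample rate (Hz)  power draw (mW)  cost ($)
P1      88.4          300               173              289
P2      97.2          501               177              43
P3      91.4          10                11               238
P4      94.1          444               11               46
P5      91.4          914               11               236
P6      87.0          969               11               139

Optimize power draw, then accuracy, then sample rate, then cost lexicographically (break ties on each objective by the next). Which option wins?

First minimize power draw: best is 11, kept {P3, P4, P5, P6}.
Then maximize accuracy: best is 94.1, kept {P4}.

P4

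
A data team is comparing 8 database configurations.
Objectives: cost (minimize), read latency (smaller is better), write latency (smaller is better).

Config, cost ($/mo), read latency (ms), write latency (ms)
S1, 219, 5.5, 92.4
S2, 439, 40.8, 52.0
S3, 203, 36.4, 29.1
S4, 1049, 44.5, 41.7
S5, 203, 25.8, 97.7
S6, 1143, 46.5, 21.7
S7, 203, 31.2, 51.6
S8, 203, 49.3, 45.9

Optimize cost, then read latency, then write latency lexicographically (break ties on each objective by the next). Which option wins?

S5

First minimize cost: best is 203, kept {S3, S5, S7, S8}.
Then minimize read latency: best is 25.8, kept {S5}.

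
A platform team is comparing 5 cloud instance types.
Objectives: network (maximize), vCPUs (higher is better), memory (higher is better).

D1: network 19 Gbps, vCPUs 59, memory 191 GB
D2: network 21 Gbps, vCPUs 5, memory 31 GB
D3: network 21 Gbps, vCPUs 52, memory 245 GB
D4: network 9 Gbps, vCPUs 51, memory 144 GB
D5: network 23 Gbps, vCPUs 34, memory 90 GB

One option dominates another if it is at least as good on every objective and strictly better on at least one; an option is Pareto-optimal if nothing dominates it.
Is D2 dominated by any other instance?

D3 vs D2: network 21≥21, vCPUs 52≥5, memory 245≥31 — D3 is at least as good on every objective and strictly better on at least one, so D3 dominates D2.

Yes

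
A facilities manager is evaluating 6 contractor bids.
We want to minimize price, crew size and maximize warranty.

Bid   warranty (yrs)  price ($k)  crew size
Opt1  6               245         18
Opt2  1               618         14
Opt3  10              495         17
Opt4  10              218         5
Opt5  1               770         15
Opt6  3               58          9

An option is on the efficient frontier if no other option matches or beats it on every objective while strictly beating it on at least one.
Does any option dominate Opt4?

Opt1: worse on warranty (6 vs 10).
Opt2: worse on warranty (1 vs 10).
Opt3: worse on price (495 vs 218).
Opt5: worse on warranty (1 vs 10).
Opt6: worse on warranty (3 vs 10).
No option is at least as good as Opt4 on every objective and strictly better on one.

No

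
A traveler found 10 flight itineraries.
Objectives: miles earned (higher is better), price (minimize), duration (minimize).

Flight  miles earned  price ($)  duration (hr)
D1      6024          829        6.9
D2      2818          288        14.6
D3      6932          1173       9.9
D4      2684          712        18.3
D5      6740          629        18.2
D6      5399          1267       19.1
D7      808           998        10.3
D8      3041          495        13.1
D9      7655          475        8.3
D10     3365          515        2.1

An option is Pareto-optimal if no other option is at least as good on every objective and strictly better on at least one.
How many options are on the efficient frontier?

D1: not dominated.
D2: not dominated (best price).
D3: dominated by D9 (miles earned 7655≥6932, price 475≤1173, duration 8.3≤9.9).
D4: dominated by D2 (miles earned 2818≥2684, price 288≤712, duration 14.6≤18.3).
D5: dominated by D9 (miles earned 7655≥6740, price 475≤629, duration 8.3≤18.2).
D6: dominated by D1 (miles earned 6024≥5399, price 829≤1267, duration 6.9≤19.1).
D7: dominated by D1 (miles earned 6024≥808, price 829≤998, duration 6.9≤10.3).
D8: dominated by D9 (miles earned 7655≥3041, price 475≤495, duration 8.3≤13.1).
D9: not dominated (best miles earned).
D10: not dominated (best duration).
Pareto-optimal: D1, D2, D9, D10 → 4.

4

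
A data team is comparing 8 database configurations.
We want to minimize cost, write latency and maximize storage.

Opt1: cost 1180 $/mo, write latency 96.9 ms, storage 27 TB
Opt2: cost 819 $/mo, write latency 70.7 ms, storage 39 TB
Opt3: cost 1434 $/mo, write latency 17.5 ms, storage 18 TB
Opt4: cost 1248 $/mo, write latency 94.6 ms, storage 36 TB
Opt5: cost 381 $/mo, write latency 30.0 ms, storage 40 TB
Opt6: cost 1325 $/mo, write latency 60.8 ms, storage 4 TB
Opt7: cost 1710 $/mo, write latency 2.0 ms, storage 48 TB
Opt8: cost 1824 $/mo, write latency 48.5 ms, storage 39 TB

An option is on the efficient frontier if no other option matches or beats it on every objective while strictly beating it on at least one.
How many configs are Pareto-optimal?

Opt1: dominated by Opt2 (cost 819≤1180, write latency 70.7≤96.9, storage 39≥27).
Opt2: dominated by Opt5 (cost 381≤819, write latency 30.0≤70.7, storage 40≥39).
Opt3: not dominated.
Opt4: dominated by Opt2 (cost 819≤1248, write latency 70.7≤94.6, storage 39≥36).
Opt5: not dominated (best cost).
Opt6: dominated by Opt5 (cost 381≤1325, write latency 30.0≤60.8, storage 40≥4).
Opt7: not dominated (best write latency).
Opt8: dominated by Opt5 (cost 381≤1824, write latency 30.0≤48.5, storage 40≥39).
Pareto-optimal: Opt3, Opt5, Opt7 → 3.

3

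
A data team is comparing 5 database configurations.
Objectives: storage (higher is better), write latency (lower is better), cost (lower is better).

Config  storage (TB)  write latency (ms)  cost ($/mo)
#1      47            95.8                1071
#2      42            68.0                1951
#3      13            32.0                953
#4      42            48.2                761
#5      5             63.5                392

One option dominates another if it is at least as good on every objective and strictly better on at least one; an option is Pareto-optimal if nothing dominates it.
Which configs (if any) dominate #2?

#4

#4: storage 42≥42, write latency 48.2≤68.0, cost 761≤1951 — dominates #2.
Others (#1, #3, #5) are each worse than #2 on at least one objective.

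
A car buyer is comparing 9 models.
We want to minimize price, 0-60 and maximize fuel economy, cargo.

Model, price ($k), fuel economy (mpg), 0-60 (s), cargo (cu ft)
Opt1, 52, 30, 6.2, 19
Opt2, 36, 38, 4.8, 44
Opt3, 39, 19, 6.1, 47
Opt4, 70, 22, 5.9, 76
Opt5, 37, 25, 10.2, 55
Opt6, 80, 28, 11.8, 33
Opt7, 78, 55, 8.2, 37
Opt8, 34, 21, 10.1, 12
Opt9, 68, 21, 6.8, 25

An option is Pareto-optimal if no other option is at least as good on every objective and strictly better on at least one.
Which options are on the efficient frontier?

Opt2, Opt3, Opt4, Opt5, Opt7, Opt8

Opt1: dominated by Opt2 (price 36≤52, fuel economy 38≥30, 0-60 4.8≤6.2, cargo 44≥19).
Opt2: not dominated (best 0-60).
Opt3: not dominated.
Opt4: not dominated (best cargo).
Opt5: not dominated.
Opt6: dominated by Opt2 (price 36≤80, fuel economy 38≥28, 0-60 4.8≤11.8, cargo 44≥33).
Opt7: not dominated (best fuel economy).
Opt8: not dominated (best price).
Opt9: dominated by Opt2 (price 36≤68, fuel economy 38≥21, 0-60 4.8≤6.8, cargo 44≥25).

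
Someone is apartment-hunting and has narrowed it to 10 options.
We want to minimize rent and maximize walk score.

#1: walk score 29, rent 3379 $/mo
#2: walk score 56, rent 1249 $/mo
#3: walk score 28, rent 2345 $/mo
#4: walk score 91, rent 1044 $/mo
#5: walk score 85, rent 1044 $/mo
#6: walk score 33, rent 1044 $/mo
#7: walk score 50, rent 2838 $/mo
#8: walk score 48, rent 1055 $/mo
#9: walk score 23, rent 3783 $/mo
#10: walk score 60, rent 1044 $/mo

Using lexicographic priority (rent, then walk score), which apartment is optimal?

First minimize rent: best is 1044, kept {#4, #5, #6, #10}.
Then maximize walk score: best is 91, kept {#4}.

#4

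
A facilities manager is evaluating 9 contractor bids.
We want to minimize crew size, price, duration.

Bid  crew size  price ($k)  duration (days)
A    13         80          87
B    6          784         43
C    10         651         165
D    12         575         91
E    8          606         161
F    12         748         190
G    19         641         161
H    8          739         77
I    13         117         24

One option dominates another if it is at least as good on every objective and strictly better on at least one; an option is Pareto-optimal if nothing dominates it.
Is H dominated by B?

B vs H: B is worse on price (784 vs 739), so it does not dominate H.

No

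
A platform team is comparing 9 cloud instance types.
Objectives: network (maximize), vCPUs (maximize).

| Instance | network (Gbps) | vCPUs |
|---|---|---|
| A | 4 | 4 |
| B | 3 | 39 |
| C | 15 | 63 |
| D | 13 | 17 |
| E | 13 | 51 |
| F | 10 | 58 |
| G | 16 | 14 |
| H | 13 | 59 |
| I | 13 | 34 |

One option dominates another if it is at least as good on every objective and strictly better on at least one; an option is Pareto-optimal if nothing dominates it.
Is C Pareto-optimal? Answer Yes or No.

Yes

A: worse on network (4 vs 15).
B: worse on network (3 vs 15).
D: worse on network (13 vs 15).
E: worse on network (13 vs 15).
F: worse on network (10 vs 15).
G: worse on vCPUs (14 vs 63).
H: worse on network (13 vs 15).
I: worse on network (13 vs 15).
No option is at least as good as C on every objective and strictly better on one.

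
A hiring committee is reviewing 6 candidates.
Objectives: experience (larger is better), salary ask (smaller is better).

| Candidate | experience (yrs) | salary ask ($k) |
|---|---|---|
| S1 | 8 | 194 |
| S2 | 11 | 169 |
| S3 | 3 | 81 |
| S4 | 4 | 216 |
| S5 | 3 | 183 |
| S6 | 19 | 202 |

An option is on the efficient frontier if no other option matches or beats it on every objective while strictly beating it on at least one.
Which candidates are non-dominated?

S1: dominated by S2 (experience 11≥8, salary ask 169≤194).
S2: not dominated.
S3: not dominated (best salary ask).
S4: dominated by S1 (experience 8≥4, salary ask 194≤216).
S5: dominated by S2 (experience 11≥3, salary ask 169≤183).
S6: not dominated (best experience).

S2, S3, S6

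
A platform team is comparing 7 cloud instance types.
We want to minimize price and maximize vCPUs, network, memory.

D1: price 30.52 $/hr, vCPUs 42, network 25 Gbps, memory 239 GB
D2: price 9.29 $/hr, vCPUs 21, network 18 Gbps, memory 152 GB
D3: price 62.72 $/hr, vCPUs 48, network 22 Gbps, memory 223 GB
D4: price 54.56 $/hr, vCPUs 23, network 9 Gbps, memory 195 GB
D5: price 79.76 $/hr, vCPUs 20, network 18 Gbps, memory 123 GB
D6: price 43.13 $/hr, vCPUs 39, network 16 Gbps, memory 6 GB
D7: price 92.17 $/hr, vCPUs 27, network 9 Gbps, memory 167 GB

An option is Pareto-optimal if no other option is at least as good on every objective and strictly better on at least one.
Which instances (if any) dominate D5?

D1: price 30.52≤79.76, vCPUs 42≥20, network 25≥18, memory 239≥123 — dominates D5.
D2: price 9.29≤79.76, vCPUs 21≥20, network 18≥18, memory 152≥123 — dominates D5.
D3: price 62.72≤79.76, vCPUs 48≥20, network 22≥18, memory 223≥123 — dominates D5.
Others (D4, D6, D7) are each worse than D5 on at least one objective.

D1, D2, D3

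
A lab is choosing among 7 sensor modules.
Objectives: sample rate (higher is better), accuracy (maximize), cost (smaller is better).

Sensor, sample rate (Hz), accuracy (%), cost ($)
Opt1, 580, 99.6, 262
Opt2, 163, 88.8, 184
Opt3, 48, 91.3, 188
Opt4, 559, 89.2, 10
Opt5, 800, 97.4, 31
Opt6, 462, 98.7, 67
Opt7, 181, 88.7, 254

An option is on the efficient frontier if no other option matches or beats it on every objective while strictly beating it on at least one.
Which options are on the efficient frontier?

Opt1, Opt4, Opt5, Opt6

Opt1: not dominated (best accuracy).
Opt2: dominated by Opt4 (sample rate 559≥163, accuracy 89.2≥88.8, cost 10≤184).
Opt3: dominated by Opt5 (sample rate 800≥48, accuracy 97.4≥91.3, cost 31≤188).
Opt4: not dominated (best cost).
Opt5: not dominated (best sample rate).
Opt6: not dominated.
Opt7: dominated by Opt4 (sample rate 559≥181, accuracy 89.2≥88.7, cost 10≤254).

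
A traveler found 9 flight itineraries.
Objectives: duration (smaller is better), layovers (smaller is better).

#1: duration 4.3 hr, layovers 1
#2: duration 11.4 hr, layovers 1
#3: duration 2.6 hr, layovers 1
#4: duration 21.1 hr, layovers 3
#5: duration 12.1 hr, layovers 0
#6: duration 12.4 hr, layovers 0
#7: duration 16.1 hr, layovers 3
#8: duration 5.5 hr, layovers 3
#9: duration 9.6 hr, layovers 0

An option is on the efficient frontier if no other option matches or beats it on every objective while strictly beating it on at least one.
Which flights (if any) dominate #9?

#1: worse on layovers (1 vs 0).
#2: worse on duration (11.4 vs 9.6).
#3: worse on layovers (1 vs 0).
#4: worse on duration (21.1 vs 9.6).
#5: worse on duration (12.1 vs 9.6).
#6: worse on duration (12.4 vs 9.6).
#7: worse on duration (16.1 vs 9.6).
#8: worse on layovers (3 vs 0).
No option dominates #9.

none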